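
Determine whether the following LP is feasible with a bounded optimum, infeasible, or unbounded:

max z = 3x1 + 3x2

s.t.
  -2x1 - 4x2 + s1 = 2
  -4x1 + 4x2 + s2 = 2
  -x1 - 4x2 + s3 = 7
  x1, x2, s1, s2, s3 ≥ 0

Unbounded (objective can increase without bound)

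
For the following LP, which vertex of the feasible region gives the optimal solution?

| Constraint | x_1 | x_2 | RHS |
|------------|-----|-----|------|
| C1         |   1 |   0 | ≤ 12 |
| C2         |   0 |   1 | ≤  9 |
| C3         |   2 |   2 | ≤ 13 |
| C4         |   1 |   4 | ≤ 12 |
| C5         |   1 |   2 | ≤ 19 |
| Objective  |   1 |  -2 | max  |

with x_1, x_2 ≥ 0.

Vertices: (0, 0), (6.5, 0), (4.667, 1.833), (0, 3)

Evaluate the objective at each vertex of the feasible region:
  z(0, 0) = 0
  z(6.5, 0) = 6.5  ←
  z(4.667, 1.833) = 1
  z(0, 3) = -6
The maximum is at x_1 = 6.5, x_2 = 0.

(6.5, 0)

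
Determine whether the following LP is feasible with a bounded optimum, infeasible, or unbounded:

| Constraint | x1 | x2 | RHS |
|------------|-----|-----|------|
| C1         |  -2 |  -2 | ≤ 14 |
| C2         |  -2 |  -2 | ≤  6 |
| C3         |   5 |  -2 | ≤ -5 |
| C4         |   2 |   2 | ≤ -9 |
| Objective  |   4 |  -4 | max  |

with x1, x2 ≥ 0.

Infeasible (no feasible solution exists)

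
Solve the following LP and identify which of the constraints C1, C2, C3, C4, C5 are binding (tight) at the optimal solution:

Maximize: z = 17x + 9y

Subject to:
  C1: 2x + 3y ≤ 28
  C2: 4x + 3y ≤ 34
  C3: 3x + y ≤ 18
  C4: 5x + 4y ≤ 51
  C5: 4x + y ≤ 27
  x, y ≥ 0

At x = 4, y = 6, compute slack b - a·x for each constraint:
  C1: 28 − 26 = 2  (slack)
  C2: 34 − 34 = 0  (binding)
  C3: 18 − 18 = 0  (binding)
  C4: 51 − 44 = 7  (slack)
  C5: 27 − 22 = 5  (slack)

Optimal: x = 4, y = 6
Binding: C2, C3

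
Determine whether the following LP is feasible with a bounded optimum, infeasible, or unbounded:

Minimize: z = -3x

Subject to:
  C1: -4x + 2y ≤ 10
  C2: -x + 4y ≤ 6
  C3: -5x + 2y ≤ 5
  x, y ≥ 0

Unbounded (objective can decrease without bound)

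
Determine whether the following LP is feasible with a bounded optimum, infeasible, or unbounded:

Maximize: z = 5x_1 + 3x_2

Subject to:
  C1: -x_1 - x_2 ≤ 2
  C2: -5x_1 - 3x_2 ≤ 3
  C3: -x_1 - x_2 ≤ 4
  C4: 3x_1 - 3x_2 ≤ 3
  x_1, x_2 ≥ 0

Unbounded (objective can increase without bound)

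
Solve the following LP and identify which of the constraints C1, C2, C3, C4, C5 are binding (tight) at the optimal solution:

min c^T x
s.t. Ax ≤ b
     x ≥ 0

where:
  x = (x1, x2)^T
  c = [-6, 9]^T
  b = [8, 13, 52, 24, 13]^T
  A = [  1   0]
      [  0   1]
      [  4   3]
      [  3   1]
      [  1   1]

At x1 = 8, x2 = 0, compute slack b - a·x for each constraint:
  C1: 8 − 8 = 0  (binding)
  C2: 13 − 0 = 13  (slack)
  C3: 52 − 32 = 20  (slack)
  C4: 24 − 24 = 0  (binding)
  C5: 13 − 8 = 5  (slack)

Optimal: x1 = 8, x2 = 0
Binding: C1, C4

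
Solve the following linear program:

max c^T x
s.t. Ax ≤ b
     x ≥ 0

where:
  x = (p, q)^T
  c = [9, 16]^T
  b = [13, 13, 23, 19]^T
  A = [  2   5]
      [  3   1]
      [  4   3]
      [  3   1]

Evaluate the objective at each vertex of the feasible region:
  z(0, 0) = 0
  z(4.333, 0) = 39
  z(4, 1) = 52  ←
  z(0, 2.6) = 41.6
The maximum is at p = 4, q = 1.

p = 4, q = 1, z = 52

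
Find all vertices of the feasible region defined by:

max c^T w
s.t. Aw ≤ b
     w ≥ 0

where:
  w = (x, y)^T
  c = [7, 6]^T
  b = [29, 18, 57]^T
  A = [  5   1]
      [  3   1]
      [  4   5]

(0, 0), (5.8, 0), (5.5, 1.5), (3, 9), (0, 11.4)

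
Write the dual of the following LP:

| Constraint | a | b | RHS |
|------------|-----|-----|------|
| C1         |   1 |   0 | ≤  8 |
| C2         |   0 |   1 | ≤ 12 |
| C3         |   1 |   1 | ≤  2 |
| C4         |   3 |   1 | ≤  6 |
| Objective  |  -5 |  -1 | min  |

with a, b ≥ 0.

Primal min cᵀx s.t. Ax ≤ b, x ≥ 0  →  Dual max −bᵀy s.t. Aᵀy ≥ −c, y ≥ 0.

Maximize: z = -8y1 - 12y2 - 2y3 - 6y4

Subject to:
  y1 + y3 + 3y4 ≥ 5
  y2 + y3 + y4 ≥ 1
  y1, y2, y3, y4 ≥ 0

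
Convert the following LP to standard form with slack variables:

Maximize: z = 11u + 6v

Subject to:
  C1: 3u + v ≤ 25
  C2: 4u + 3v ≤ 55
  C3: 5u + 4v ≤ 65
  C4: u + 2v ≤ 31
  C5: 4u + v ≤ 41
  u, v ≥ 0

max z = 11u + 6v

s.t.
  3u + v + s1 = 25
  4u + 3v + s2 = 55
  5u + 4v + s3 = 65
  u + 2v + s4 = 31
  4u + v + s5 = 41
  u, v, s1, s2, s3, s4, s5 ≥ 0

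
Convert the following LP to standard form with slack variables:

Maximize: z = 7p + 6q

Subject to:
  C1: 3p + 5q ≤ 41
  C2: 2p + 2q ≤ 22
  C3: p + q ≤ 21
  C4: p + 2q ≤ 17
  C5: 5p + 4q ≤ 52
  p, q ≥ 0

max z = 7p + 6q

s.t.
  3p + 5q + s1 = 41
  2p + 2q + s2 = 22
  p + q + s3 = 21
  p + 2q + s4 = 17
  5p + 4q + s5 = 52
  p, q, s1, s2, s3, s4, s5 ≥ 0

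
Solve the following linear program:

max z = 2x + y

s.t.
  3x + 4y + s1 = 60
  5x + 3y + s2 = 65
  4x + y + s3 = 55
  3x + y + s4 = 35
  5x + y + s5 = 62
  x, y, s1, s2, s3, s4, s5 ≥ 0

Evaluate the objective at each vertex of the feasible region:
  z(0, 0) = 0
  z(11.67, 0) = 23.33
  z(10, 5) = 25  ←
  z(7.273, 9.545) = 24.09
  z(0, 15) = 15
The maximum is at x = 10, y = 5.

x = 10, y = 5, z = 25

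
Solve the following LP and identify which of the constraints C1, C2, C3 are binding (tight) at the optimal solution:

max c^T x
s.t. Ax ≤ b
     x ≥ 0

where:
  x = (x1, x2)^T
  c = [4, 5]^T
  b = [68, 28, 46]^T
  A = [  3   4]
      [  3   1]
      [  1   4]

At x1 = 6, x2 = 10, compute slack b - a·x for each constraint:
  C1: 68 − 58 = 10  (slack)
  C2: 28 − 28 = 0  (binding)
  C3: 46 − 46 = 0  (binding)

Optimal: x1 = 6, x2 = 10
Binding: C2, C3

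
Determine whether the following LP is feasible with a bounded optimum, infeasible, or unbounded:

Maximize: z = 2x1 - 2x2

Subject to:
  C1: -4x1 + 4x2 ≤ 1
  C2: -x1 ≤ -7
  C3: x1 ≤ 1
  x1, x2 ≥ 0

Infeasible (no feasible solution exists)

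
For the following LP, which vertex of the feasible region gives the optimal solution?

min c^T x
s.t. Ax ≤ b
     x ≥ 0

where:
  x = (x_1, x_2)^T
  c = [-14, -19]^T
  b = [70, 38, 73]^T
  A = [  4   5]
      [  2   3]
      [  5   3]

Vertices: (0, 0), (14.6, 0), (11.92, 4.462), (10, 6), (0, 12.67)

Evaluate the objective at each vertex of the feasible region:
  z(0, 0) = 0
  z(14.6, 0) = -204.4
  z(11.92, 4.462) = -251.7
  z(10, 6) = -254  ←
  z(0, 12.67) = -240.7
The minimum is at x_1 = 10, x_2 = 6.

(10, 6)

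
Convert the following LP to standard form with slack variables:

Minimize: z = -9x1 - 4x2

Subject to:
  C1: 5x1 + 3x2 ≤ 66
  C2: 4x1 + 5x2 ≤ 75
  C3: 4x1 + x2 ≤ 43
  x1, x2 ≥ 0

min z = -9x1 - 4x2

s.t.
  5x1 + 3x2 + s1 = 66
  4x1 + 5x2 + s2 = 75
  4x1 + x2 + s3 = 43
  x1, x2, s1, s2, s3 ≥ 0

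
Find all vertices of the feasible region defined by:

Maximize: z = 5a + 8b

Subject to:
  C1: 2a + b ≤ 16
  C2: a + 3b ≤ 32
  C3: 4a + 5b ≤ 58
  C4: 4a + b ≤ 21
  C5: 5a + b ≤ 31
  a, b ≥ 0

(0, 0), (5.25, 0), (2.938, 9.25), (2, 10), (0, 10.67)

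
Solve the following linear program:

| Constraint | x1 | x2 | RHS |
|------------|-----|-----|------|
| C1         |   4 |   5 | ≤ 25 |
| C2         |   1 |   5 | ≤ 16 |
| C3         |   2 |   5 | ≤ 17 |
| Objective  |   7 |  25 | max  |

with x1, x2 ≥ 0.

Evaluate the objective at each vertex of the feasible region:
  z(0, 0) = 0
  z(6.25, 0) = 43.75
  z(4, 1.8) = 73
  z(1, 3) = 82  ←
  z(0, 3.2) = 80
The maximum is at x1 = 1, x2 = 3.

x1 = 1, x2 = 3, z = 82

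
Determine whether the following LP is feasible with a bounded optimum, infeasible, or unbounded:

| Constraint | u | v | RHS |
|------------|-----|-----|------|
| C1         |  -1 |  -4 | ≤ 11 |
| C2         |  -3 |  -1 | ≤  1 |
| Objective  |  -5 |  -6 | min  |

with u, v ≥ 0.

Unbounded (objective can decrease without bound)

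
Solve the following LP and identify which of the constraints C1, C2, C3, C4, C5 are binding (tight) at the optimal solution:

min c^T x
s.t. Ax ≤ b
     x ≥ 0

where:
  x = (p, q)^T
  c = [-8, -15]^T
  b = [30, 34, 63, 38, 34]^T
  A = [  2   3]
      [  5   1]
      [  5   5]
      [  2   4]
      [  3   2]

At p = 3, q = 8, compute slack b - a·x for each constraint:
  C1: 30 − 30 = 0  (binding)
  C2: 34 − 23 = 11  (slack)
  C3: 63 − 55 = 8  (slack)
  C4: 38 − 38 = 0  (binding)
  C5: 34 − 25 = 9  (slack)

Optimal: p = 3, q = 8
Binding: C1, C4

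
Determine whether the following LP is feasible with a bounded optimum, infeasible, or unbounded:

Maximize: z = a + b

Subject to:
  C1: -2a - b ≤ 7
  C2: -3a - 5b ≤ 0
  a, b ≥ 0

Unbounded (objective can increase without bound)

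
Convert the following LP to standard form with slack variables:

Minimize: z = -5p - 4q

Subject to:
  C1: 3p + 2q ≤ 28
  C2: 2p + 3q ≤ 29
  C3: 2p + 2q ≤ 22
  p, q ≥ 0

min z = -5p - 4q

s.t.
  3p + 2q + s1 = 28
  2p + 3q + s2 = 29
  2p + 2q + s3 = 22
  p, q, s1, s2, s3 ≥ 0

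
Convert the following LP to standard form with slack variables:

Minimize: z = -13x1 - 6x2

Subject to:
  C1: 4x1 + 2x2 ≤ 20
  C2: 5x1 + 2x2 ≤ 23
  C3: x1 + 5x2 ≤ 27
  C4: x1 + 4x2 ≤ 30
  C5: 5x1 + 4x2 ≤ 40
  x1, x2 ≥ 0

min z = -13x1 - 6x2

s.t.
  4x1 + 2x2 + s1 = 20
  5x1 + 2x2 + s2 = 23
  x1 + 5x2 + s3 = 27
  x1 + 4x2 + s4 = 30
  5x1 + 4x2 + s5 = 40
  x1, x2, s1, s2, s3, s4, s5 ≥ 0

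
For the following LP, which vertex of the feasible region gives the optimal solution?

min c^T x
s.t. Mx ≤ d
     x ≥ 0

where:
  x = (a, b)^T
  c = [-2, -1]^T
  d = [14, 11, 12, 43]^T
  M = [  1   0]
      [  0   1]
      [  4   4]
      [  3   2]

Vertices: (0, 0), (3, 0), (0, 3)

Evaluate the objective at each vertex of the feasible region:
  z(0, 0) = 0
  z(3, 0) = -6  ←
  z(0, 3) = -3
The minimum is at a = 3, b = 0.

(3, 0)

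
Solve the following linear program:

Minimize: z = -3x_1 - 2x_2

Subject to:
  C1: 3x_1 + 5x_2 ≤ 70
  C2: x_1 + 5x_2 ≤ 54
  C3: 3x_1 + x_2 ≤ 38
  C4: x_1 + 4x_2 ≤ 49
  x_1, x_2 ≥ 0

Evaluate the objective at each vertex of the feasible region:
  z(0, 0) = 0
  z(12.67, 0) = -38
  z(10, 8) = -46  ←
  z(8, 9.2) = -42.4
  z(0, 10.8) = -21.6
The minimum is at x_1 = 10, x_2 = 8.

x_1 = 10, x_2 = 8, z = -46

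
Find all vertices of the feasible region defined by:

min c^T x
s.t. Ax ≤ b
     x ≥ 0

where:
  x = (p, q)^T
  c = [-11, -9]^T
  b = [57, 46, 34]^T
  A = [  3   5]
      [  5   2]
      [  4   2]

(0, 0), (8.5, 0), (4, 9), (0, 11.4)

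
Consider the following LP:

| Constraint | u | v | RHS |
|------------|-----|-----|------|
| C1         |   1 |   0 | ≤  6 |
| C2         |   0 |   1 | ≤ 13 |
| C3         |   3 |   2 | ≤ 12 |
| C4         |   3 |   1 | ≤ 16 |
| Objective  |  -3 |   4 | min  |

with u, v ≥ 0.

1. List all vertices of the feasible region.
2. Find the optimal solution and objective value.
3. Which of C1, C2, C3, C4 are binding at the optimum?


1. (0, 0), (4, 0), (0, 6)
2. u = 4, v = 0, z = -12
3. C3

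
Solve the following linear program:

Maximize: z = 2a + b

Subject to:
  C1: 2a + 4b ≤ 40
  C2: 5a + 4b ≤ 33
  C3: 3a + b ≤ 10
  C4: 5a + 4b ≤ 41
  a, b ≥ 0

Evaluate the objective at each vertex of the feasible region:
  z(0, 0) = 0
  z(3.333, 0) = 6.667
  z(1, 7) = 9  ←
  z(0, 8.25) = 8.25
The maximum is at a = 1, b = 7.

a = 1, b = 7, z = 9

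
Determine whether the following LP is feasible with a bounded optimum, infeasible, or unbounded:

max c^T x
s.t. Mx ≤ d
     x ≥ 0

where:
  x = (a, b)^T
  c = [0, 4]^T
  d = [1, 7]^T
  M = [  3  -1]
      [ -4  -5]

Unbounded (objective can increase without bound)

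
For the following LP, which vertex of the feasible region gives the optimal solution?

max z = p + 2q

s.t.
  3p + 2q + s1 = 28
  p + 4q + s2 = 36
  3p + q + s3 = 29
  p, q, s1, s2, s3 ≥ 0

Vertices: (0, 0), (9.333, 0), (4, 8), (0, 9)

Evaluate the objective at each vertex of the feasible region:
  z(0, 0) = 0
  z(9.333, 0) = 9.333
  z(4, 8) = 20  ←
  z(0, 9) = 18
The maximum is at p = 4, q = 8.

(4, 8)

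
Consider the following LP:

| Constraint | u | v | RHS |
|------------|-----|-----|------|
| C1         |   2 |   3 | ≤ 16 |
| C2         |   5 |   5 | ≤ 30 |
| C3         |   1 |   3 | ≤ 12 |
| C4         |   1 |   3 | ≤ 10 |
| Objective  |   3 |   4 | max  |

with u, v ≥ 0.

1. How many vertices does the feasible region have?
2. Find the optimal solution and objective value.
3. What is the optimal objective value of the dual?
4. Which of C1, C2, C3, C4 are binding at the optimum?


1. 4
2. u = 4, v = 2, z = 20
3. 20
4. C2, C4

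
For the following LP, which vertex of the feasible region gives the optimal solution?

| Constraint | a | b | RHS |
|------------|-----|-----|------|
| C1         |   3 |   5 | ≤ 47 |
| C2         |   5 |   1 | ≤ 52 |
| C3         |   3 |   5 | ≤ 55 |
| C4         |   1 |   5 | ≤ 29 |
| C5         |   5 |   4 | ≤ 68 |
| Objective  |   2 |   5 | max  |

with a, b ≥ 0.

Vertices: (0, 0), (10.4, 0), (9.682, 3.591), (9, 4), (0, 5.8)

Evaluate the objective at each vertex of the feasible region:
  z(0, 0) = 0
  z(10.4, 0) = 20.8
  z(9.682, 3.591) = 37.32
  z(9, 4) = 38  ←
  z(0, 5.8) = 29
The maximum is at a = 9, b = 4.

(9, 4)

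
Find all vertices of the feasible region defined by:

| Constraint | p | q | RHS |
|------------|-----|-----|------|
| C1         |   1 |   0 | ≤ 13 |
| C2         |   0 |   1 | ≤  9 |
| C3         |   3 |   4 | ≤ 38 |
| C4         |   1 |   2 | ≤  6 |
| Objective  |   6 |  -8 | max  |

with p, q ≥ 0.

(0, 0), (6, 0), (0, 3)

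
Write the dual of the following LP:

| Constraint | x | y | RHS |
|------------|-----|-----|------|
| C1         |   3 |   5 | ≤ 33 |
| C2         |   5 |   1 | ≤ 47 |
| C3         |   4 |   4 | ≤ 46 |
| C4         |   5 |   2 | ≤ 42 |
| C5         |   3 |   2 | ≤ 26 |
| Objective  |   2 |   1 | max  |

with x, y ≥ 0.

Primal max cᵀx s.t. Ax ≤ b, x ≥ 0  →  Dual min bᵀy s.t. Aᵀy ≥ c, y ≥ 0.

Minimize: z = 33y1 + 47y2 + 46y3 + 42y4 + 26y5

Subject to:
  3y1 + 5y2 + 4y3 + 5y4 + 3y5 ≥ 2
  5y1 + y2 + 4y3 + 2y4 + 2y5 ≥ 1
  y1, y2, y3, y4, y5 ≥ 0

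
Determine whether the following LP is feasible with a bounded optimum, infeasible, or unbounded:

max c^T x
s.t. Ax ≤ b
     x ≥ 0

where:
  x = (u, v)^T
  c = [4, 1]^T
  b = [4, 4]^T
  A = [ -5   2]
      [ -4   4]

Unbounded (objective can increase without bound)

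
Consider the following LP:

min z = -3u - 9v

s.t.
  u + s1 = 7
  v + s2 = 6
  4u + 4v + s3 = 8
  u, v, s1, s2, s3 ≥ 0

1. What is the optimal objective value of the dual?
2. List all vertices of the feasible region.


1. -18
2. (0, 0), (2, 0), (0, 2)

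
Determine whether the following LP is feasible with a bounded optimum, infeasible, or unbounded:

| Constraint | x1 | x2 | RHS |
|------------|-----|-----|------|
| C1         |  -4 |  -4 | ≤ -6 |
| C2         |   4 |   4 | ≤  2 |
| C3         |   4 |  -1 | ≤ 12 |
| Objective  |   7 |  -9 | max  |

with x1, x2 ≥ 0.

Infeasible (no feasible solution exists)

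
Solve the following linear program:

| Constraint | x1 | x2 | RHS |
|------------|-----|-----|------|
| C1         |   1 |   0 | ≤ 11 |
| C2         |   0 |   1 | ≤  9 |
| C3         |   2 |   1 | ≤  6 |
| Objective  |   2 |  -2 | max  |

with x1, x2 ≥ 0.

Evaluate the objective at each vertex of the feasible region:
  z(0, 0) = 0
  z(3, 0) = 6  ←
  z(0, 6) = -12
The maximum is at x1 = 3, x2 = 0.

x1 = 3, x2 = 0, z = 6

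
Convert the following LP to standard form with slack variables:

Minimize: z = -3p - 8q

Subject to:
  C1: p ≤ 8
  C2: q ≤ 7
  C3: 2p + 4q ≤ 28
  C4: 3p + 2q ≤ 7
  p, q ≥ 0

min z = -3p - 8q

s.t.
  p + s1 = 8
  q + s2 = 7
  2p + 4q + s3 = 28
  3p + 2q + s4 = 7
  p, q, s1, s2, s3, s4 ≥ 0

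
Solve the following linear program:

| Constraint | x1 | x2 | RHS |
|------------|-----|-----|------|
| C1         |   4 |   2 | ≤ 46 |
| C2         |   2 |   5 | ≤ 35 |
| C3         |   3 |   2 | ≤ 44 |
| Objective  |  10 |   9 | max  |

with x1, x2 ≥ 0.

Evaluate the objective at each vertex of the feasible region:
  z(0, 0) = 0
  z(11.5, 0) = 115
  z(10, 3) = 127  ←
  z(0, 7) = 63
The maximum is at x1 = 10, x2 = 3.

x1 = 10, x2 = 3, z = 127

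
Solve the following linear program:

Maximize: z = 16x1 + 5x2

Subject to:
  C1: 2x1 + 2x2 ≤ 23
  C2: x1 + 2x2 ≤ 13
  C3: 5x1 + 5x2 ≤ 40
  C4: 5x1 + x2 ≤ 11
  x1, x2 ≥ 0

Evaluate the objective at each vertex of the feasible region:
  z(0, 0) = 0
  z(2.2, 0) = 35.2
  z(1, 6) = 46  ←
  z(0, 6.5) = 32.5
The maximum is at x1 = 1, x2 = 6.

x1 = 1, x2 = 6, z = 46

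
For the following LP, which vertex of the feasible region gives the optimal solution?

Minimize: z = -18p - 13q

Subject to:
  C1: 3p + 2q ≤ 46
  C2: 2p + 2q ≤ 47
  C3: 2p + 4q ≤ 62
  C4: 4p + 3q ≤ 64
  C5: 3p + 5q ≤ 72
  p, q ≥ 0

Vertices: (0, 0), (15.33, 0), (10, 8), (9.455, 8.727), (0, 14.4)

Evaluate the objective at each vertex of the feasible region:
  z(0, 0) = 0
  z(15.33, 0) = -276
  z(10, 8) = -284  ←
  z(9.455, 8.727) = -283.6
  z(0, 14.4) = -187.2
The minimum is at p = 10, q = 8.

(10, 8)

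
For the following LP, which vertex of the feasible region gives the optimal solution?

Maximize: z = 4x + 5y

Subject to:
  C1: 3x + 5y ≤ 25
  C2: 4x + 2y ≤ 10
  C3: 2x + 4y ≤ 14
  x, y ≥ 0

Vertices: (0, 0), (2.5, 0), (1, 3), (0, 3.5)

Evaluate the objective at each vertex of the feasible region:
  z(0, 0) = 0
  z(2.5, 0) = 10
  z(1, 3) = 19  ←
  z(0, 3.5) = 17.5
The maximum is at x = 1, y = 3.

(1, 3)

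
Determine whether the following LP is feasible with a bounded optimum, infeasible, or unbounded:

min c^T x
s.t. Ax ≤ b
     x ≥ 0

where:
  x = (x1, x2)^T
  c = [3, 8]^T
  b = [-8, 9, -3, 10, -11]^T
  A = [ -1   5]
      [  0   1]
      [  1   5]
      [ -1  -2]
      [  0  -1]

Infeasible (no feasible solution exists)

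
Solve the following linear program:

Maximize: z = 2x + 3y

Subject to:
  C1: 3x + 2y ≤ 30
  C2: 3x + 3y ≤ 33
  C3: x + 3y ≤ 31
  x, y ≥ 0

Evaluate the objective at each vertex of the feasible region:
  z(0, 0) = 0
  z(10, 0) = 20
  z(8, 3) = 25
  z(1, 10) = 32  ←
  z(0, 10.33) = 31
The maximum is at x = 1, y = 10.

x = 1, y = 10, z = 32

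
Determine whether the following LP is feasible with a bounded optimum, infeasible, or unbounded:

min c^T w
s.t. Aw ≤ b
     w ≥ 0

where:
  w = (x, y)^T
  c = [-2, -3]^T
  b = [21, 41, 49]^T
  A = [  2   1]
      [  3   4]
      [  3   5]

Feasible with a bounded optimal solution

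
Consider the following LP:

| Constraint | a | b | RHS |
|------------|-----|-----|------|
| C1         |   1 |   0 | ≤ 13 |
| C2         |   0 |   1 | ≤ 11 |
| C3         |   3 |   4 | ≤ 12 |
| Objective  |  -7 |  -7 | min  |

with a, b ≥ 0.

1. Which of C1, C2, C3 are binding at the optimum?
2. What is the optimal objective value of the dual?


1. C3
2. -28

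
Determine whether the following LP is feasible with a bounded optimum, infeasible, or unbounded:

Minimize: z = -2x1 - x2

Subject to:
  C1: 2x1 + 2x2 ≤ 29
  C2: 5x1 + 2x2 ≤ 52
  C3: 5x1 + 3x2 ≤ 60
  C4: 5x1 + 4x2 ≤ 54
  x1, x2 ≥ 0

Feasible with a bounded optimal solution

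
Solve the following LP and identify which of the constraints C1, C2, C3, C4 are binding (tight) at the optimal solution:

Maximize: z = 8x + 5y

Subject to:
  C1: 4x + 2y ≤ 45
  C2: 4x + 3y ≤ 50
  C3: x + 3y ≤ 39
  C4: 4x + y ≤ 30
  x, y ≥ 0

At x = 5, y = 10, compute slack b - a·x for each constraint:
  C1: 45 − 40 = 5  (slack)
  C2: 50 − 50 = 0  (binding)
  C3: 39 − 35 = 4  (slack)
  C4: 30 − 30 = 0  (binding)

Optimal: x = 5, y = 10
Binding: C2, C4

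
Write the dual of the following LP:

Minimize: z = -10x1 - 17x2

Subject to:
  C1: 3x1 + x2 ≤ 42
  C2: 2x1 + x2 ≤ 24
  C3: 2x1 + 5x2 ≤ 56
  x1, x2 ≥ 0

Primal min cᵀx s.t. Ax ≤ b, x ≥ 0  →  Dual max −bᵀy s.t. Aᵀy ≥ −c, y ≥ 0.

Maximize: z = -42y1 - 24y2 - 56y3

Subject to:
  3y1 + 2y2 + 2y3 ≥ 10
  y1 + y2 + 5y3 ≥ 17
  y1, y2, y3 ≥ 0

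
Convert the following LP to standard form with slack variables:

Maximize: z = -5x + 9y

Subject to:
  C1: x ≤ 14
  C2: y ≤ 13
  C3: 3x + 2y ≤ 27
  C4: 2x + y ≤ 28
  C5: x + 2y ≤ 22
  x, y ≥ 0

max z = -5x + 9y

s.t.
  x + s1 = 14
  y + s2 = 13
  3x + 2y + s3 = 27
  2x + y + s4 = 28
  x + 2y + s5 = 22
  x, y, s1, s2, s3, s4, s5 ≥ 0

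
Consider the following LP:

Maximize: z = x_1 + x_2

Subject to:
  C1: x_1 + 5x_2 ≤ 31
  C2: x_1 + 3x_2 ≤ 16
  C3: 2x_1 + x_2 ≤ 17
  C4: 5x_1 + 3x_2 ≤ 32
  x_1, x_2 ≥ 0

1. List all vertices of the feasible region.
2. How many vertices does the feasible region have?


1. (0, 0), (6.4, 0), (4, 4), (0, 5.333)
2. 4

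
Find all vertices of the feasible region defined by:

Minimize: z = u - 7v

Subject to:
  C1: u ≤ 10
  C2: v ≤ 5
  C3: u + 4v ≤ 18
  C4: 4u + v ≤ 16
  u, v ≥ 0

(0, 0), (4, 0), (3.067, 3.733), (0, 4.5)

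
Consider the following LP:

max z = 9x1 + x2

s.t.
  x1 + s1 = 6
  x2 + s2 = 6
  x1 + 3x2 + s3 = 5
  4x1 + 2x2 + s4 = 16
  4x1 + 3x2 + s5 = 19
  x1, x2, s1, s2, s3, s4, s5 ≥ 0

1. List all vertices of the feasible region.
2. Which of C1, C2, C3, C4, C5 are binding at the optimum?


1. (0, 0), (4, 0), (3.8, 0.4), (0, 1.667)
2. C4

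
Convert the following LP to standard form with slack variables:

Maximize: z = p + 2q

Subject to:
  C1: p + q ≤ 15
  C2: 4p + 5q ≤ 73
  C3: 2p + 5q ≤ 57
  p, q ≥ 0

max z = p + 2q

s.t.
  p + q + s1 = 15
  4p + 5q + s2 = 73
  2p + 5q + s3 = 57
  p, q, s1, s2, s3 ≥ 0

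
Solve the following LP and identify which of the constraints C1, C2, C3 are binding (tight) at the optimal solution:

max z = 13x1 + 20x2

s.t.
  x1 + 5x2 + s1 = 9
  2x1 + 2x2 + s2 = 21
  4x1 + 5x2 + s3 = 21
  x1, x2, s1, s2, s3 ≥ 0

At x1 = 4, x2 = 1, compute slack b - a·x for each constraint:
  C1: 9 − 9 = 0  (binding)
  C2: 21 − 10 = 11  (slack)
  C3: 21 − 21 = 0  (binding)

Optimal: x1 = 4, x2 = 1
Binding: C1, C3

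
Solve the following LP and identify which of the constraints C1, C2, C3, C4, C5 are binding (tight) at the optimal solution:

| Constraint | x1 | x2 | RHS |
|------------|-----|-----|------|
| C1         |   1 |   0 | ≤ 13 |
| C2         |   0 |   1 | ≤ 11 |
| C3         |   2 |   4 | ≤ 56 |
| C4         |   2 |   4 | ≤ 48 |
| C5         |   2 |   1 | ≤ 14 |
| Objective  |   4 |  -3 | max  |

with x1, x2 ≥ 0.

At x1 = 7, x2 = 0, compute slack b - a·x for each constraint:
  C1: 13 − 7 = 6  (slack)
  C2: 11 − 0 = 11  (slack)
  C3: 56 − 14 = 42  (slack)
  C4: 48 − 14 = 34  (slack)
  C5: 14 − 14 = 0  (binding)

Optimal: x1 = 7, x2 = 0
Binding: C5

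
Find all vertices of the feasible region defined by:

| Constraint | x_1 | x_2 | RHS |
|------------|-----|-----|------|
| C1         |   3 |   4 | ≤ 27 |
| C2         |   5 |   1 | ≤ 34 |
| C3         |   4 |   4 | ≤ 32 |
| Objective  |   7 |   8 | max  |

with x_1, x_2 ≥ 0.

(0, 0), (6.8, 0), (6.5, 1.5), (5, 3), (0, 6.75)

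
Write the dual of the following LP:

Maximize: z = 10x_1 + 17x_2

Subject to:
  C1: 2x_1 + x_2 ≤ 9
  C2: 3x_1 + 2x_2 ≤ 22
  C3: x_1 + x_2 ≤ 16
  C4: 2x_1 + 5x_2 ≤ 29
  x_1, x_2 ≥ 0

Primal max cᵀx s.t. Ax ≤ b, x ≥ 0  →  Dual min bᵀy s.t. Aᵀy ≥ c, y ≥ 0.

Minimize: z = 9y1 + 22y2 + 16y3 + 29y4

Subject to:
  2y1 + 3y2 + y3 + 2y4 ≥ 10
  y1 + 2y2 + y3 + 5y4 ≥ 17
  y1, y2, y3, y4 ≥ 0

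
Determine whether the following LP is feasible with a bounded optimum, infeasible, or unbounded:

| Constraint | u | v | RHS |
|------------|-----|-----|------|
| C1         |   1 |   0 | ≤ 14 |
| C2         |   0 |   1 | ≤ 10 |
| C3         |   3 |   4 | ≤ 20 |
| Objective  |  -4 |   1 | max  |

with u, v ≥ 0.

Feasible with a bounded optimal solution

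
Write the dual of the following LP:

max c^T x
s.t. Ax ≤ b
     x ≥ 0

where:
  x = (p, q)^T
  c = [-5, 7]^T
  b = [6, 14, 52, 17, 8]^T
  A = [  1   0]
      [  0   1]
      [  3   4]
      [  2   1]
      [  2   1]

Primal max cᵀx s.t. Ax ≤ b, x ≥ 0  →  Dual min bᵀy s.t. Aᵀy ≥ c, y ≥ 0.

Minimize: z = 6y1 + 14y2 + 52y3 + 17y4 + 8y5

Subject to:
  y1 + 3y3 + 2y4 + 2y5 ≥ -5
  y2 + 4y3 + y4 + y5 ≥ 7
  y1, y2, y3, y4, y5 ≥ 0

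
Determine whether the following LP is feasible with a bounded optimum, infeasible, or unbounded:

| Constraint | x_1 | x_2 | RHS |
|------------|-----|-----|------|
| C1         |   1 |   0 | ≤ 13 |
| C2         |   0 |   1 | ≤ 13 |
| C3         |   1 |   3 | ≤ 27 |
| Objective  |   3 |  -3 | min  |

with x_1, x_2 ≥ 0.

Feasible with a bounded optimal solution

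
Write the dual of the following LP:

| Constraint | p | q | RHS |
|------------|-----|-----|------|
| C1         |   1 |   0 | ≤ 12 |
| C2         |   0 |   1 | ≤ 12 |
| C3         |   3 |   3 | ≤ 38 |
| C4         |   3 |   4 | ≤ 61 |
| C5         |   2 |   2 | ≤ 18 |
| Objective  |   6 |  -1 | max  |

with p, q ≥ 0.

Primal max cᵀx s.t. Ax ≤ b, x ≥ 0  →  Dual min bᵀy s.t. Aᵀy ≥ c, y ≥ 0.

Minimize: z = 12y1 + 12y2 + 38y3 + 61y4 + 18y5

Subject to:
  y1 + 3y3 + 3y4 + 2y5 ≥ 6
  y2 + 3y3 + 4y4 + 2y5 ≥ -1
  y1, y2, y3, y4, y5 ≥ 0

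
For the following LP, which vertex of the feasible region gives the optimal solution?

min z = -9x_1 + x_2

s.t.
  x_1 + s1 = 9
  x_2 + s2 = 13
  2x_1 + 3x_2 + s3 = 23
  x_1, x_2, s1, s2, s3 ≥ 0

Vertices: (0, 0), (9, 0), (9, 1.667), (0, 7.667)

Evaluate the objective at each vertex of the feasible region:
  z(0, 0) = 0
  z(9, 0) = -81  ←
  z(9, 1.667) = -79.33
  z(0, 7.667) = 7.667
The minimum is at x_1 = 9, x_2 = 0.

(9, 0)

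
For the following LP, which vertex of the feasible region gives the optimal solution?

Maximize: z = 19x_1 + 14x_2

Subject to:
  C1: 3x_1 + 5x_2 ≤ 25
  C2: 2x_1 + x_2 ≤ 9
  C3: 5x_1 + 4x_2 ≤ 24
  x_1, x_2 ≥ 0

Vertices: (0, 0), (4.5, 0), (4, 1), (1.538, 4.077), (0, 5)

Evaluate the objective at each vertex of the feasible region:
  z(0, 0) = 0
  z(4.5, 0) = 85.5
  z(4, 1) = 90  ←
  z(1.538, 4.077) = 86.31
  z(0, 5) = 70
The maximum is at x_1 = 4, x_2 = 1.

(4, 1)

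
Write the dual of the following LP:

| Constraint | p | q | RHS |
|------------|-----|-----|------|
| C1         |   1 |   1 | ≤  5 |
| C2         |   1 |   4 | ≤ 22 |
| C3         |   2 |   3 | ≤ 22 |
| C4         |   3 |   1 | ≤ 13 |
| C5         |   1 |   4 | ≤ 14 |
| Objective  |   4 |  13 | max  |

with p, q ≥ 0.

Primal max cᵀx s.t. Ax ≤ b, x ≥ 0  →  Dual min bᵀy s.t. Aᵀy ≥ c, y ≥ 0.

Minimize: z = 5y1 + 22y2 + 22y3 + 13y4 + 14y5

Subject to:
  y1 + y2 + 2y3 + 3y4 + y5 ≥ 4
  y1 + 4y2 + 3y3 + y4 + 4y5 ≥ 13
  y1, y2, y3, y4, y5 ≥ 0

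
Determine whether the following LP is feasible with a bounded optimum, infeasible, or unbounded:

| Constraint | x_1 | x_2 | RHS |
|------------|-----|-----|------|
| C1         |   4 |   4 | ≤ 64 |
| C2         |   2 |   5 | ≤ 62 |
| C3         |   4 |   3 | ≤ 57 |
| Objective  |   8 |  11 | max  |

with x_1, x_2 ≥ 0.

Feasible with a bounded optimal solution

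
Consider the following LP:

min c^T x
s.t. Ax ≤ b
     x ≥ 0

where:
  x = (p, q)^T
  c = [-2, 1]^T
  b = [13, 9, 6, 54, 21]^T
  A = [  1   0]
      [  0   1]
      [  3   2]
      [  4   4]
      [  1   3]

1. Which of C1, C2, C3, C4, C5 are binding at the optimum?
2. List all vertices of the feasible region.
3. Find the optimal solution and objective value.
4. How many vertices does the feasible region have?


1. C3
2. (0, 0), (2, 0), (0, 3)
3. p = 2, q = 0, z = -4
4. 3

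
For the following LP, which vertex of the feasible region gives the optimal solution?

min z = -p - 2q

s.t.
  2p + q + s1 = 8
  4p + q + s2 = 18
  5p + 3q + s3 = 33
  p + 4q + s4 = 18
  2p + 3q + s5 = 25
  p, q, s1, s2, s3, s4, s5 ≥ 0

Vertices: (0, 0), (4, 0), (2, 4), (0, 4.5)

Evaluate the objective at each vertex of the feasible region:
  z(0, 0) = 0
  z(4, 0) = -4
  z(2, 4) = -10  ←
  z(0, 4.5) = -9
The minimum is at p = 2, q = 4.

(2, 4)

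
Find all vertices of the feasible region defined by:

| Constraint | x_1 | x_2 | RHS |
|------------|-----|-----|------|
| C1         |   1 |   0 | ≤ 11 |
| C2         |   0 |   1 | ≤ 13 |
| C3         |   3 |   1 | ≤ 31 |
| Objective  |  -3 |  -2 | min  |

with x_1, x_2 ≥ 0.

(0, 0), (10.33, 0), (6, 13), (0, 13)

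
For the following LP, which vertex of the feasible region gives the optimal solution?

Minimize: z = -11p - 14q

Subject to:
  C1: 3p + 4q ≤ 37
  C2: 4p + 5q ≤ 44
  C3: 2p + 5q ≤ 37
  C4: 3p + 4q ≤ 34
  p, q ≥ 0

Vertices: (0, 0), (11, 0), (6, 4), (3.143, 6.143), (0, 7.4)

Evaluate the objective at each vertex of the feasible region:
  z(0, 0) = 0
  z(11, 0) = -121
  z(6, 4) = -122  ←
  z(3.143, 6.143) = -120.6
  z(0, 7.4) = -103.6
The minimum is at p = 6, q = 4.

(6, 4)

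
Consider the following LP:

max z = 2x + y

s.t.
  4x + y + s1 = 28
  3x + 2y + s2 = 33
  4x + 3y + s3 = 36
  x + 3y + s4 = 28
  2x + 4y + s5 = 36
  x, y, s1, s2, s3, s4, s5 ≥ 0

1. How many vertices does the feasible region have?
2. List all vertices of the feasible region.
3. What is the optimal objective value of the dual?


1. 5
2. (0, 0), (7, 0), (6, 4), (3.6, 7.2), (0, 9)
3. 16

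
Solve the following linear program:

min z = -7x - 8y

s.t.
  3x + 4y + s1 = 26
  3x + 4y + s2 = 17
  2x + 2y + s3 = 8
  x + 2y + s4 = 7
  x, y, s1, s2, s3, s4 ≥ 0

Evaluate the objective at each vertex of the feasible region:
  z(0, 0) = 0
  z(4, 0) = -28
  z(1, 3) = -31  ←
  z(0, 3.5) = -28
The minimum is at x = 1, y = 3.

x = 1, y = 3, z = -31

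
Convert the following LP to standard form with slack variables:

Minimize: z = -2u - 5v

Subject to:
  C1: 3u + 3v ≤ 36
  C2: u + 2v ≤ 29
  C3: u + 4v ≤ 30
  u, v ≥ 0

min z = -2u - 5v

s.t.
  3u + 3v + s1 = 36
  u + 2v + s2 = 29
  u + 4v + s3 = 30
  u, v, s1, s2, s3 ≥ 0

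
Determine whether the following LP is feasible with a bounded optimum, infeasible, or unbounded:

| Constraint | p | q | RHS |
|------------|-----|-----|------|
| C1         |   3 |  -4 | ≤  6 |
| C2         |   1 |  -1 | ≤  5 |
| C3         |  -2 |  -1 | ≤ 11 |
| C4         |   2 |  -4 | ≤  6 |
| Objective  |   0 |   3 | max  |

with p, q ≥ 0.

Unbounded (objective can increase without bound)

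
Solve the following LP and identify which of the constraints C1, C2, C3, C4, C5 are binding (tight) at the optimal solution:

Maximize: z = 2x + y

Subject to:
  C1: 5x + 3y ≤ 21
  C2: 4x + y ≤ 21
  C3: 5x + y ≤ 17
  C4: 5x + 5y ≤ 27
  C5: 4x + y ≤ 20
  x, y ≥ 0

At x = 3, y = 2, compute slack b - a·x for each constraint:
  C1: 21 − 21 = 0  (binding)
  C2: 21 − 14 = 7  (slack)
  C3: 17 − 17 = 0  (binding)
  C4: 27 − 25 = 2  (slack)
  C5: 20 − 14 = 6  (slack)

Optimal: x = 3, y = 2
Binding: C1, C3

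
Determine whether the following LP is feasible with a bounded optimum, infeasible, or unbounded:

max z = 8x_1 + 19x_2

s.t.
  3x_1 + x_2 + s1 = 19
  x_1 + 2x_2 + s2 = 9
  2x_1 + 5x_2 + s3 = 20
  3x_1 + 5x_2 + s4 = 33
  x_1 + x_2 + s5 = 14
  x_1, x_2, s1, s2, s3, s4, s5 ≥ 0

Feasible with a bounded optimal solution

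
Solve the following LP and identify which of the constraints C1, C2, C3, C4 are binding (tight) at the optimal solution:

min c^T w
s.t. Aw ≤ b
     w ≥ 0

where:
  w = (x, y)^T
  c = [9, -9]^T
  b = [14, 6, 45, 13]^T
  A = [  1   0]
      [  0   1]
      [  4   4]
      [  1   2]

At x = 0, y = 6, compute slack b - a·x for each constraint:
  C1: 14 − 0 = 14  (slack)
  C2: 6 − 6 = 0  (binding)
  C3: 45 − 24 = 21  (slack)
  C4: 13 − 12 = 1  (slack)

Optimal: x = 0, y = 6
Binding: C2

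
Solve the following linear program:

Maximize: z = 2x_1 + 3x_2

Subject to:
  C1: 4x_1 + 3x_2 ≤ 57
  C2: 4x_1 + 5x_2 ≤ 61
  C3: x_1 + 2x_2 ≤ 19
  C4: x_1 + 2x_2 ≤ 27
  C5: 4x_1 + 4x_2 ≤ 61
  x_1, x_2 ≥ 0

Evaluate the objective at each vertex of the feasible region:
  z(0, 0) = 0
  z(14.25, 0) = 28.5
  z(12.75, 2) = 31.5
  z(9, 5) = 33  ←
  z(0, 9.5) = 28.5
The maximum is at x_1 = 9, x_2 = 5.

x_1 = 9, x_2 = 5, z = 33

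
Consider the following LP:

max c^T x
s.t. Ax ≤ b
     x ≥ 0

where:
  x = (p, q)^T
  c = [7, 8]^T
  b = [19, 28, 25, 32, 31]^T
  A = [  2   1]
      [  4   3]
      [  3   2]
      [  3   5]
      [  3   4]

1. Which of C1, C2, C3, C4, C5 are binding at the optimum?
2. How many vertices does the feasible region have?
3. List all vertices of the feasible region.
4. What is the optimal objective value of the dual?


1. C2, C4
2. 4
3. (0, 0), (7, 0), (4, 4), (0, 6.4)
4. 60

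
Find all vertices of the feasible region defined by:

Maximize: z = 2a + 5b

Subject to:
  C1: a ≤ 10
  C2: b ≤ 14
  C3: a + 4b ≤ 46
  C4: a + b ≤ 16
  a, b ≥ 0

(0, 0), (10, 0), (10, 6), (6, 10), (0, 11.5)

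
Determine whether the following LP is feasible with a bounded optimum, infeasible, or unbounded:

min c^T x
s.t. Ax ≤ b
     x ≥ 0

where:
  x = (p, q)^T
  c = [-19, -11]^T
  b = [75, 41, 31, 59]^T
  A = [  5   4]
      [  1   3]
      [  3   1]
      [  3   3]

Feasible with a bounded optimal solution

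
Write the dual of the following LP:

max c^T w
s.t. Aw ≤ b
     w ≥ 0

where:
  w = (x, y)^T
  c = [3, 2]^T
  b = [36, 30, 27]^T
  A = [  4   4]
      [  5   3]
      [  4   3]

Primal max cᵀx s.t. Ax ≤ b, x ≥ 0  →  Dual min bᵀy s.t. Aᵀy ≥ c, y ≥ 0.

Minimize: z = 36y1 + 30y2 + 27y3

Subject to:
  4y1 + 5y2 + 4y3 ≥ 3
  4y1 + 3y2 + 3y3 ≥ 2
  y1, y2, y3 ≥ 0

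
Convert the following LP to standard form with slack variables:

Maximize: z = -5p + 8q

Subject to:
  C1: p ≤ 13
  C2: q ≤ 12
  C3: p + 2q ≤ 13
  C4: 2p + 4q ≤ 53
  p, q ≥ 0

max z = -5p + 8q

s.t.
  p + s1 = 13
  q + s2 = 12
  p + 2q + s3 = 13
  2p + 4q + s4 = 53
  p, q, s1, s2, s3, s4 ≥ 0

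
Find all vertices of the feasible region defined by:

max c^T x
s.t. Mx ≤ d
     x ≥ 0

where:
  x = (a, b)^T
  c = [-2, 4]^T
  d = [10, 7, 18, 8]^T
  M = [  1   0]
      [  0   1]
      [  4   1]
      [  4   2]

(0, 0), (2, 0), (0, 4)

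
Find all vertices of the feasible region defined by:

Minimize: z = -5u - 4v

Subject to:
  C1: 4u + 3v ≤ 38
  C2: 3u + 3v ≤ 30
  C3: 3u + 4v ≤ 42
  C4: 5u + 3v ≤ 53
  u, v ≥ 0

(0, 0), (9.5, 0), (8, 2), (0, 10)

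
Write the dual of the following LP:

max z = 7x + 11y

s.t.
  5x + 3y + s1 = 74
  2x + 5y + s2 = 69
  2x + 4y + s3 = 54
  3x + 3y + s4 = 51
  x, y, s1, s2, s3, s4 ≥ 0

Primal max cᵀx s.t. Ax ≤ b, x ≥ 0  →  Dual min bᵀy s.t. Aᵀy ≥ c, y ≥ 0.

Minimize: z = 74y1 + 69y2 + 54y3 + 51y4

Subject to:
  5y1 + 2y2 + 2y3 + 3y4 ≥ 7
  3y1 + 5y2 + 4y3 + 3y4 ≥ 11
  y1, y2, y3, y4 ≥ 0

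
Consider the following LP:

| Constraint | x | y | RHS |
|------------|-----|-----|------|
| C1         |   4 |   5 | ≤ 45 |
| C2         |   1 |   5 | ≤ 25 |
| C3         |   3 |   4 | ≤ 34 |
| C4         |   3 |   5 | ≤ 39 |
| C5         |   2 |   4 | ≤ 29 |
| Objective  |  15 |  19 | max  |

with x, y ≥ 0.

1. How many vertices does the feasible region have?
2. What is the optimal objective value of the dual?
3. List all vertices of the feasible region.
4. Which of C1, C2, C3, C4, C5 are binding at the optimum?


1. 5
2. 169
3. (0, 0), (11.25, 0), (10, 1), (6.364, 3.727), (0, 5)
4. C1, C3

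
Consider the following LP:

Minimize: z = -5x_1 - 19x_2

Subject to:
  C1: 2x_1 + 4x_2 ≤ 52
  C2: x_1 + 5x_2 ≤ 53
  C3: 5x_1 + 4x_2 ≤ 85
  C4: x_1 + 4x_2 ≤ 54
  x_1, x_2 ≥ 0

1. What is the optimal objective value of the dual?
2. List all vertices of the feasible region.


1. -211
2. (0, 0), (17, 0), (11, 7.5), (8, 9), (0, 10.6)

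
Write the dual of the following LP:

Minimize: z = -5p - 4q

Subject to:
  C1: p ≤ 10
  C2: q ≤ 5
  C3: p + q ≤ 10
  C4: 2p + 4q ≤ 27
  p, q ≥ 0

Primal min cᵀx s.t. Ax ≤ b, x ≥ 0  →  Dual max −bᵀy s.t. Aᵀy ≥ −c, y ≥ 0.

Maximize: z = -10y1 - 5y2 - 10y3 - 27y4

Subject to:
  y1 + y3 + 2y4 ≥ 5
  y2 + y3 + 4y4 ≥ 4
  y1, y2, y3, y4 ≥ 0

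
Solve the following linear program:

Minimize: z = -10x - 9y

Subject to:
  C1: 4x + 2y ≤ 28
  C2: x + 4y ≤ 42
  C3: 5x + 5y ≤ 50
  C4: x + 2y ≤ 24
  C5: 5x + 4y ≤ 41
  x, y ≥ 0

Evaluate the objective at each vertex of the feasible region:
  z(0, 0) = 0
  z(7, 0) = -70
  z(5, 4) = -86
  z(1, 9) = -91  ←
  z(0, 10) = -90
The minimum is at x = 1, y = 9.

x = 1, y = 9, z = -91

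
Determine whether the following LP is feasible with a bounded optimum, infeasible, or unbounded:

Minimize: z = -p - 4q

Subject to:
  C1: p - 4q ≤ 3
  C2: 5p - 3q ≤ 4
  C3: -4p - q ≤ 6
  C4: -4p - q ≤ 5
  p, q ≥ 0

Unbounded (objective can decrease without bound)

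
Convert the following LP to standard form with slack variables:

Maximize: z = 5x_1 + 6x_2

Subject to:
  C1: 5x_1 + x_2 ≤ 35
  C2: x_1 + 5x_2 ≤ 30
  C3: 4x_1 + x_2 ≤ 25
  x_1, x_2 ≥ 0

max z = 5x_1 + 6x_2

s.t.
  5x_1 + x_2 + s1 = 35
  x_1 + 5x_2 + s2 = 30
  4x_1 + x_2 + s3 = 25
  x_1, x_2, s1, s2, s3 ≥ 0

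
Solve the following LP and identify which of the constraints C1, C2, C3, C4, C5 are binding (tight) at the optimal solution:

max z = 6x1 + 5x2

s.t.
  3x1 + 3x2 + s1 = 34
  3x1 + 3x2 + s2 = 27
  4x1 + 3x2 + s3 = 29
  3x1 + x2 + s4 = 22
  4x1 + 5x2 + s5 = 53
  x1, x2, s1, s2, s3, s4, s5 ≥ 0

At x1 = 2, x2 = 7, compute slack b - a·x for each constraint:
  C1: 34 − 27 = 7  (slack)
  C2: 27 − 27 = 0  (binding)
  C3: 29 − 29 = 0  (binding)
  C4: 22 − 13 = 9  (slack)
  C5: 53 − 43 = 10  (slack)

Optimal: x1 = 2, x2 = 7
Binding: C2, C3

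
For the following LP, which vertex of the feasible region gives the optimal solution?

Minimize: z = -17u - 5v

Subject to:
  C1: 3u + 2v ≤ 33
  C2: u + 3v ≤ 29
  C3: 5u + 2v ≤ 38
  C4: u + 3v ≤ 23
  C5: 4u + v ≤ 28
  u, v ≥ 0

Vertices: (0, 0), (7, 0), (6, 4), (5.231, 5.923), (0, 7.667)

Evaluate the objective at each vertex of the feasible region:
  z(0, 0) = 0
  z(7, 0) = -119
  z(6, 4) = -122  ←
  z(5.231, 5.923) = -118.5
  z(0, 7.667) = -38.33
The minimum is at u = 6, v = 4.

(6, 4)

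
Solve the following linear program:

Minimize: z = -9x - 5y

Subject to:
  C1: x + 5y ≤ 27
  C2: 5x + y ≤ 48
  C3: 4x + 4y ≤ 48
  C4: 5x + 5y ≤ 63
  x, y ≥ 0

Evaluate the objective at each vertex of the feasible region:
  z(0, 0) = 0
  z(9.6, 0) = -86.4
  z(9, 3) = -96  ←
  z(8.25, 3.75) = -93
  z(0, 5.4) = -27
The minimum is at x = 9, y = 3.

x = 9, y = 3, z = -96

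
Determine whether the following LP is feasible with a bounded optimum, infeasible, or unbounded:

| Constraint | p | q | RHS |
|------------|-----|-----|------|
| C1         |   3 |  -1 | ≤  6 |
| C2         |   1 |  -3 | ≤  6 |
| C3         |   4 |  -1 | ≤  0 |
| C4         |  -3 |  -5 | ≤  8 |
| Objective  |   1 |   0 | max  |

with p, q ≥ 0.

Unbounded (objective can increase without bound)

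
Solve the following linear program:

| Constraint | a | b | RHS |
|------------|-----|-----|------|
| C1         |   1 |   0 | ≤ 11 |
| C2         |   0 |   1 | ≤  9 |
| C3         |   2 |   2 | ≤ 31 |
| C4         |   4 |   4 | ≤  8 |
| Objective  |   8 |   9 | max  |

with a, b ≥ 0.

Evaluate the objective at each vertex of the feasible region:
  z(0, 0) = 0
  z(2, 0) = 16
  z(0, 2) = 18  ←
The maximum is at a = 0, b = 2.

a = 0, b = 2, z = 18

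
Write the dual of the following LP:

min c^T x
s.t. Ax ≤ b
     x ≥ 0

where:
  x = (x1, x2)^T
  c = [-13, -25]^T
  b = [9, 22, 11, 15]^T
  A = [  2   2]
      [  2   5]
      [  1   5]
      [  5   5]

Primal min cᵀx s.t. Ax ≤ b, x ≥ 0  →  Dual max −bᵀy s.t. Aᵀy ≥ −c, y ≥ 0.

Maximize: z = -9y1 - 22y2 - 11y3 - 15y4

Subject to:
  2y1 + 2y2 + y3 + 5y4 ≥ 13
  2y1 + 5y2 + 5y3 + 5y4 ≥ 25
  y1, y2, y3, y4 ≥ 0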